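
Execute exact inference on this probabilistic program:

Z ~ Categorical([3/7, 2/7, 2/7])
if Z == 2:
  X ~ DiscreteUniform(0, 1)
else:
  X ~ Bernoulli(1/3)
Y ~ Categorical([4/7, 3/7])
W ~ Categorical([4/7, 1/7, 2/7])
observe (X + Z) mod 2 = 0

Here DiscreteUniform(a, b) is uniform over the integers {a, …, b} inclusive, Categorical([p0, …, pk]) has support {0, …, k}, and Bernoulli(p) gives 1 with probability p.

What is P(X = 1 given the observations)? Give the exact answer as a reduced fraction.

Enumerate traces; 18 have nonzero weight after conditioning:
  (Z=0, X=0, Y=0, W=0) weight 32/343
  (Z=0, X=0, Y=0, W=1) weight 8/343
  (Z=0, X=0, Y=0, W=2) weight 16/343
  (Z=0, X=0, Y=1, W=0) weight 24/343
  (Z=0, X=0, Y=1, W=1) weight 6/343
  (Z=0, X=0, Y=1, W=2) weight 12/343
  (Z=1, X=1, Y=0, W=0) weight 32/1029
  (Z=1, X=1, Y=0, W=1) weight 8/1029
  … 10 more
Group by X:
  weight(X=0) = 3/7
  weight(X=1) = 2/21
Total weight = 3/7 + 2/21 = 11/21
P(X=0 | obs) = 3/7 / 11/21 = 9/11
P(X=1 | obs) = 2/21 / 11/21 = 2/11

P(X = 1 | obs) = 2/11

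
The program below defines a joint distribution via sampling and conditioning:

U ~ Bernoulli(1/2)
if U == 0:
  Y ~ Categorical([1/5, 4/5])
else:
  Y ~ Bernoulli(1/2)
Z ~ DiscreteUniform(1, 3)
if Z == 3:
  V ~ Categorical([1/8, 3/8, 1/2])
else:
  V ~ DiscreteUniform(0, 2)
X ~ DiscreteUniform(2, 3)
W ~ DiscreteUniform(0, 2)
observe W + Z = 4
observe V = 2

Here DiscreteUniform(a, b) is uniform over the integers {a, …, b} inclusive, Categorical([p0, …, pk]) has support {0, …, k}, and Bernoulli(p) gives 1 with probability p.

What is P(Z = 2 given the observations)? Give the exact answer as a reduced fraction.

P(Z = 2 | obs) = 2/5

Enumerate traces; 16 have nonzero weight after conditioning:
  (U=0, Y=0, Z=2, V=2, X=2, W=2) weight 1/540
  (U=0, Y=0, Z=2, V=2, X=3, W=2) weight 1/540
  (U=0, Y=0, Z=3, V=2, X=2, W=1) weight 1/360
  (U=0, Y=0, Z=3, V=2, X=3, W=1) weight 1/360
  (U=0, Y=1, Z=2, V=2, X=2, W=2) weight 1/135
  (U=0, Y=1, Z=2, V=2, X=3, W=2) weight 1/135
  (U=0, Y=1, Z=3, V=2, X=2, W=1) weight 1/90
  (U=0, Y=1, Z=3, V=2, X=3, W=1) weight 1/90
  … 8 more
Group by Z:
  weight(Z=2) = 1/27
  weight(Z=3) = 1/18
Total weight = 1/27 + 1/18 = 5/54
P(Z=2 | obs) = 1/27 / 5/54 = 2/5
P(Z=3 | obs) = 1/18 / 5/54 = 3/5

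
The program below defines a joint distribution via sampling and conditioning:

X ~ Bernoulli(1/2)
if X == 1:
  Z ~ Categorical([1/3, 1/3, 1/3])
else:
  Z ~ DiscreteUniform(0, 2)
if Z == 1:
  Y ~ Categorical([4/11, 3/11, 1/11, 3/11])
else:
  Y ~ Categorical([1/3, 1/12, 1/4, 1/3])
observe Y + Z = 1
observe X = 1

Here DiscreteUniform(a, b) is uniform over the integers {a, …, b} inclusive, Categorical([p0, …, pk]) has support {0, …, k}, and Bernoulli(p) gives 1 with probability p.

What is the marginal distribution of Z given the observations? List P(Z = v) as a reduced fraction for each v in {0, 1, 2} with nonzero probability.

Enumerate traces; 2 have nonzero weight after conditioning:
  (X=1, Z=0, Y=1) weight 1/72
  (X=1, Z=1, Y=0) weight 2/33
Group by Z:
  weight(Z=0) = 1/72
  weight(Z=1) = 2/33
Total weight = 1/72 + 2/33 = 59/792
P(Z=0 | obs) = 1/72 / 59/792 = 11/59
P(Z=1 | obs) = 2/33 / 59/792 = 48/59

P(Z=0) = 11/59, P(Z=1) = 48/59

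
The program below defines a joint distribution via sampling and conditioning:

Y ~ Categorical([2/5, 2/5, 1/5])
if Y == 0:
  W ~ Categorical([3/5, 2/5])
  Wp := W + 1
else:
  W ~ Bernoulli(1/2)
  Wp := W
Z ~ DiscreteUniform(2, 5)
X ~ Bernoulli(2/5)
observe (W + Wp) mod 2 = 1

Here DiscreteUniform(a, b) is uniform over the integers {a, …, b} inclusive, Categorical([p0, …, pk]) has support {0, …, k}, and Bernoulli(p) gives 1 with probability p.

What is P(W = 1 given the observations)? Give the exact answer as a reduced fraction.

P(W = 1 | obs) = 2/5

Enumerate traces; 16 have nonzero weight after conditioning:
  (Y=0, W=0, Z=2, X=0) weight 9/250
  (Y=0, W=0, Z=2, X=1) weight 3/125
  (Y=0, W=0, Z=3, X=0) weight 9/250
  (Y=0, W=0, Z=3, X=1) weight 3/125
  (Y=0, W=0, Z=4, X=0) weight 9/250
  (Y=0, W=0, Z=4, X=1) weight 3/125
  (Y=0, W=0, Z=5, X=0) weight 9/250
  (Y=0, W=0, Z=5, X=1) weight 3/125
  (Y=0, W=1, Z=2, X=0) weight 3/125
  … 7 more
Group by W:
  weight(W=0) = 6/25
  weight(W=1) = 4/25
Total weight = 6/25 + 4/25 = 2/5
P(W=0 | obs) = 6/25 / 2/5 = 3/5
P(W=1 | obs) = 4/25 / 2/5 = 2/5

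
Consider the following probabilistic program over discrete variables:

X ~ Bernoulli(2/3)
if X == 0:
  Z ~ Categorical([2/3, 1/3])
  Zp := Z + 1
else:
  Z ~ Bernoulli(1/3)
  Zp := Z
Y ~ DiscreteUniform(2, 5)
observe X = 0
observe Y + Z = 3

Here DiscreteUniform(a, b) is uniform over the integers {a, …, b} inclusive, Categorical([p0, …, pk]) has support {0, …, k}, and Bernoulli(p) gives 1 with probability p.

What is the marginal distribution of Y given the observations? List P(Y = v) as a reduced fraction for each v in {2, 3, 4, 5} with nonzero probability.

P(Y=2) = 1/3, P(Y=3) = 2/3

Enumerate traces; 2 have nonzero weight after conditioning:
  (X=0, Z=0, Y=3) weight 1/18
  (X=0, Z=1, Y=2) weight 1/36
Group by Y:
  weight(Y=2) = 1/36
  weight(Y=3) = 1/18
Total weight = 1/36 + 1/18 = 1/12
P(Y=2 | obs) = 1/36 / 1/12 = 1/3
P(Y=3 | obs) = 1/18 / 1/12 = 2/3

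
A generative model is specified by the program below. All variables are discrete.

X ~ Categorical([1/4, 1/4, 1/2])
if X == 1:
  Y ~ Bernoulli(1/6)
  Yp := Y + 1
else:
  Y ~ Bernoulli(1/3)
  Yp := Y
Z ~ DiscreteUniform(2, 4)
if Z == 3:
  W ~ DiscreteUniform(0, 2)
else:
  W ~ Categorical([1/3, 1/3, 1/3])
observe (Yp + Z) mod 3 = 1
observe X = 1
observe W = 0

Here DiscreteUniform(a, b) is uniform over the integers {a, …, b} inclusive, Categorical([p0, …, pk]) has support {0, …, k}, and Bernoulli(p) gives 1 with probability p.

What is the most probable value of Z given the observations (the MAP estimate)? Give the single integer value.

Enumerate traces; 2 have nonzero weight after conditioning:
  (X=1, Y=0, Z=3, W=0) weight 5/216
  (X=1, Y=1, Z=2, W=0) weight 1/216
Group by Z:
  weight(Z=2) = 1/216
  weight(Z=3) = 5/216
Total weight = 1/216 + 5/216 = 1/36
P(Z=2 | obs) = 1/216 / 1/36 = 1/6
P(Z=3 | obs) = 5/216 / 1/36 = 5/6
argmax = 3

argmax_v P(Z = v | obs) = 3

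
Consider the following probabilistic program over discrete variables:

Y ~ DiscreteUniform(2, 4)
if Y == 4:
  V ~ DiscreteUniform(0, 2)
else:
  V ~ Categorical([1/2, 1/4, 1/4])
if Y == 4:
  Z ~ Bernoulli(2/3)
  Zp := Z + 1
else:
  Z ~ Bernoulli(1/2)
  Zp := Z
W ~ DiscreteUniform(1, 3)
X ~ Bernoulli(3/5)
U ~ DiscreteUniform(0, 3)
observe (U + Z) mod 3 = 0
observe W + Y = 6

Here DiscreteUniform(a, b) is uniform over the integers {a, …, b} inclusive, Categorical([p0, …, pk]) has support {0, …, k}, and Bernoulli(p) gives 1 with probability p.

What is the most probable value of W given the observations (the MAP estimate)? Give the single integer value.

argmax_v P(W = v | obs) = 3

Enumerate traces; 36 have nonzero weight after conditioning:
  (Y=3, V=0, Z=0, W=3, X=0, U=0) weight 1/360
  (Y=3, V=0, Z=0, W=3, X=0, U=3) weight 1/360
  (Y=3, V=0, Z=0, W=3, X=1, U=0) weight 1/240
  (Y=3, V=0, Z=0, W=3, X=1, U=3) weight 1/240
  (Y=3, V=0, Z=1, W=3, X=0, U=2) weight 1/360
  (Y=3, V=0, Z=1, W=3, X=1, U=2) weight 1/240
  (Y=3, V=1, Z=0, W=3, X=0, U=0) weight 1/720
  (Y=3, V=1, Z=0, W=3, X=0, U=3) weight 1/720
  (Y=4, V=0, Z=0, W=2, X=0, U=0) weight 1/810
  … 27 more
Group by W:
  weight(W=2) = 1/27
  weight(W=3) = 1/24
Total weight = 1/27 + 1/24 = 17/216
P(W=2 | obs) = 1/27 / 17/216 = 8/17
P(W=3 | obs) = 1/24 / 17/216 = 9/17
argmax = 3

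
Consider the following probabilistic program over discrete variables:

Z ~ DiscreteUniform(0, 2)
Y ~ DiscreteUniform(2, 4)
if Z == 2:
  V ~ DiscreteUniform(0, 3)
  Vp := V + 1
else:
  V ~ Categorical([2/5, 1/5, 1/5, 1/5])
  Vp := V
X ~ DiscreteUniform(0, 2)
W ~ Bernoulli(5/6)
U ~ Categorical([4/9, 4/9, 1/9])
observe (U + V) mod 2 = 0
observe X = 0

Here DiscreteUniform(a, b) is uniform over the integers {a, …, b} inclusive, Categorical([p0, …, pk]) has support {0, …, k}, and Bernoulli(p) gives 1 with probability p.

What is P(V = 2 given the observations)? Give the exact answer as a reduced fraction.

Enumerate traces; 108 have nonzero weight after conditioning:
  (Z=0, Y=2, V=0, X=0, W=0, U=0) weight 4/3645
  (Z=0, Y=2, V=0, X=0, W=0, U=2) weight 1/3645
  (Z=0, Y=2, V=0, X=0, W=1, U=0) weight 4/729
  (Z=0, Y=2, V=0, X=0, W=1, U=2) weight 1/729
  (Z=0, Y=2, V=1, X=0, W=0, U=1) weight 2/3645
  (Z=0, Y=2, V=1, X=0, W=1, U=1) weight 2/729
  (Z=0, Y=2, V=2, X=0, W=0, U=0) weight 2/3645
  (Z=0, Y=2, V=2, X=0, W=0, U=2) weight 1/7290
  (Z=0, Y=2, V=3, X=0, W=0, U=1) weight 2/3645
  … 99 more
Group by V:
  weight(V=0) = 7/108
  weight(V=1) = 13/405
  weight(V=2) = 13/324
  weight(V=3) = 13/405
Total weight = 7/108 + 13/405 + 13/324 + 13/405 = 137/810
P(V=0 | obs) = 7/108 / 137/810 = 105/274
P(V=1 | obs) = 13/405 / 137/810 = 26/137
P(V=2 | obs) = 13/324 / 137/810 = 65/274
P(V=3 | obs) = 13/405 / 137/810 = 26/137

P(V = 2 | obs) = 65/274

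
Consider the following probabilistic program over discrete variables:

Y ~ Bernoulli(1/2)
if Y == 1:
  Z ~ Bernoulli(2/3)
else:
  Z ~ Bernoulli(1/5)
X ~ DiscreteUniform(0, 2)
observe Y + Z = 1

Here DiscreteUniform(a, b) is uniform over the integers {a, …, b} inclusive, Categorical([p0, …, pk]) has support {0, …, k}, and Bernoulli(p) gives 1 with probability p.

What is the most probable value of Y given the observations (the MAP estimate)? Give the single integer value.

argmax_v P(Y = v | obs) = 1

Enumerate traces; 6 have nonzero weight after conditioning:
  (Y=0, Z=1, X=0) weight 1/30
  (Y=0, Z=1, X=1) weight 1/30
  (Y=0, Z=1, X=2) weight 1/30
  (Y=1, Z=0, X=0) weight 1/18
  (Y=1, Z=0, X=1) weight 1/18
  (Y=1, Z=0, X=2) weight 1/18
Group by Y:
  weight(Y=0) = 1/10
  weight(Y=1) = 1/6
Total weight = 1/10 + 1/6 = 4/15
P(Y=0 | obs) = 1/10 / 4/15 = 3/8
P(Y=1 | obs) = 1/6 / 4/15 = 5/8
argmax = 1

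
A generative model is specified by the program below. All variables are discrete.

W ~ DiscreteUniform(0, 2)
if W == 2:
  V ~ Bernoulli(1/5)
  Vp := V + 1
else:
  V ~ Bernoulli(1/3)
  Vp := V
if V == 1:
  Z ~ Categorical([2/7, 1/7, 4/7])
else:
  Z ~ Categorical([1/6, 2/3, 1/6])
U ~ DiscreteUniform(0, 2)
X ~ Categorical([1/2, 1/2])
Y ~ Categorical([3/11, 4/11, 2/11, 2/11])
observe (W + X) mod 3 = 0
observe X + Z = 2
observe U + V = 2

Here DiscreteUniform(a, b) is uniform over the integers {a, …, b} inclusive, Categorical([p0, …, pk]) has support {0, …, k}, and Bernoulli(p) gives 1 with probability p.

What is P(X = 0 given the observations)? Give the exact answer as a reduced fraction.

P(X = 0 | obs) = 95/272

Enumerate traces; 16 have nonzero weight after conditioning:
  (W=0, V=0, Z=2, U=2, X=0, Y=0) weight 1/594
  (W=0, V=0, Z=2, U=2, X=0, Y=1) weight 2/891
  (W=0, V=0, Z=2, U=2, X=0, Y=2) weight 1/891
  (W=0, V=0, Z=2, U=2, X=0, Y=3) weight 1/891
  (W=0, V=1, Z=2, U=1, X=0, Y=0) weight 2/693
  (W=0, V=1, Z=2, U=1, X=0, Y=1) weight 8/2079
  (W=0, V=1, Z=2, U=1, X=0, Y=2) weight 4/2079
  (W=0, V=1, Z=2, U=1, X=0, Y=3) weight 4/2079
  (W=2, V=0, Z=1, U=2, X=1, Y=0) weight 4/495
  … 7 more
Group by X:
  weight(X=0) = 19/1134
  weight(X=1) = 59/1890
Total weight = 19/1134 + 59/1890 = 136/2835
P(X=0 | obs) = 19/1134 / 136/2835 = 95/272
P(X=1 | obs) = 59/1890 / 136/2835 = 177/272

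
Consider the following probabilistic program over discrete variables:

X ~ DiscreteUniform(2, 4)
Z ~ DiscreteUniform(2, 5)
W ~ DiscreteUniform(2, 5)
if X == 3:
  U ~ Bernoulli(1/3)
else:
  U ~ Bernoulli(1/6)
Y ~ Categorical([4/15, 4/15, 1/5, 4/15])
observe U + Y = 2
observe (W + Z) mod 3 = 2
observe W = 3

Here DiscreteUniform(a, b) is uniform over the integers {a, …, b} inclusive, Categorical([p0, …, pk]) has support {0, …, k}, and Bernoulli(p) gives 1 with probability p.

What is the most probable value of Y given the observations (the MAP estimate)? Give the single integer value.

argmax_v P(Y = v | obs) = 2

Enumerate traces; 12 have nonzero weight after conditioning:
  (X=2, Z=2, W=3, U=0, Y=2) weight 1/288
  (X=2, Z=2, W=3, U=1, Y=1) weight 1/1080
  (X=2, Z=5, W=3, U=0, Y=2) weight 1/288
  (X=2, Z=5, W=3, U=1, Y=1) weight 1/1080
  (X=3, Z=2, W=3, U=0, Y=2) weight 1/360
  (X=3, Z=2, W=3, U=1, Y=1) weight 1/540
  (X=3, Z=5, W=3, U=0, Y=2) weight 1/360
  (X=3, Z=5, W=3, U=1, Y=1) weight 1/540
  … 4 more
Group by Y:
  weight(Y=1) = 1/135
  weight(Y=2) = 7/360
Total weight = 1/135 + 7/360 = 29/1080
P(Y=1 | obs) = 1/135 / 29/1080 = 8/29
P(Y=2 | obs) = 7/360 / 29/1080 = 21/29
argmax = 2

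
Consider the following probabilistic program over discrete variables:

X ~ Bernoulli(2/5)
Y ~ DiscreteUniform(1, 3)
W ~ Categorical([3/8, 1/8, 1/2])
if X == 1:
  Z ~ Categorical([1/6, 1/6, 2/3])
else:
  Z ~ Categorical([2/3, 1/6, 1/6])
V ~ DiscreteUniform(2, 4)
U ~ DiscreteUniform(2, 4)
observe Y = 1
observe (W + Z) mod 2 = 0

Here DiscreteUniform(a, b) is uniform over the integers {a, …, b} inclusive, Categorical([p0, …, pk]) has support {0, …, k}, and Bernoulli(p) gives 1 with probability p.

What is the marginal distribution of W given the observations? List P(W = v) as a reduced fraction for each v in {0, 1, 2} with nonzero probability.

P(W=0) = 5/12, P(W=1) = 1/36, P(W=2) = 5/9

Enumerate traces; 90 have nonzero weight after conditioning:
  (X=0, Y=1, W=0, Z=0, V=2, U=2) weight 1/180
  (X=0, Y=1, W=0, Z=0, V=2, U=3) weight 1/180
  (X=0, Y=1, W=0, Z=0, V=2, U=4) weight 1/180
  (X=0, Y=1, W=0, Z=0, V=3, U=2) weight 1/180
  (X=0, Y=1, W=0, Z=0, V=3, U=3) weight 1/180
  (X=0, Y=1, W=0, Z=0, V=3, U=4) weight 1/180
  (X=0, Y=1, W=0, Z=0, V=4, U=2) weight 1/180
  (X=0, Y=1, W=0, Z=0, V=4, U=3) weight 1/180
  (X=0, Y=1, W=1, Z=1, V=2, U=2) weight 1/2160
  (X=0, Y=1, W=2, Z=0, V=2, U=2) weight 1/135
  … 80 more
Group by W:
  weight(W=0) = 5/48
  weight(W=1) = 1/144
  weight(W=2) = 5/36
Total weight = 5/48 + 1/144 + 5/36 = 1/4
P(W=0 | obs) = 5/48 / 1/4 = 5/12
P(W=1 | obs) = 1/144 / 1/4 = 1/36
P(W=2 | obs) = 5/36 / 1/4 = 5/9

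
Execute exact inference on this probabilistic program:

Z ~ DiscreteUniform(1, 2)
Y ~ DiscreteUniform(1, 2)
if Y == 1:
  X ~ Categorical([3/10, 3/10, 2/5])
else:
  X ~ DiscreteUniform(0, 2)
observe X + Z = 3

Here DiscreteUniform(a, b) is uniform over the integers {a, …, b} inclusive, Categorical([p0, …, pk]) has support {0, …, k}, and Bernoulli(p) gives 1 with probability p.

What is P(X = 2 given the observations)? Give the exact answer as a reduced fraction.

P(X = 2 | obs) = 22/41

Enumerate traces; 4 have nonzero weight after conditioning:
  (Z=1, Y=1, X=2) weight 1/10
  (Z=1, Y=2, X=2) weight 1/12
  (Z=2, Y=1, X=1) weight 3/40
  (Z=2, Y=2, X=1) weight 1/12
Group by X:
  weight(X=1) = 19/120
  weight(X=2) = 11/60
Total weight = 19/120 + 11/60 = 41/120
P(X=1 | obs) = 19/120 / 41/120 = 19/41
P(X=2 | obs) = 11/60 / 41/120 = 22/41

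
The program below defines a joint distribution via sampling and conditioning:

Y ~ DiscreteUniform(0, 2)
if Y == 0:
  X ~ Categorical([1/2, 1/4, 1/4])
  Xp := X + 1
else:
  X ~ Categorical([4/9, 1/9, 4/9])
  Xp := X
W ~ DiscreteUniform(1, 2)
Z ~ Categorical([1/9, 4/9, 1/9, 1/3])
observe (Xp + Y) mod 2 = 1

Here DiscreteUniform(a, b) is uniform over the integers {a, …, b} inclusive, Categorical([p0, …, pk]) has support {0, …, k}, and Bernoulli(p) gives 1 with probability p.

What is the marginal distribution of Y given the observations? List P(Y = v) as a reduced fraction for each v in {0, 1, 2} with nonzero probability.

Enumerate traces; 40 have nonzero weight after conditioning:
  (Y=0, X=0, W=1, Z=0) weight 1/108
  (Y=0, X=0, W=1, Z=1) weight 1/27
  (Y=0, X=0, W=1, Z=2) weight 1/108
  (Y=0, X=0, W=1, Z=3) weight 1/36
  (Y=0, X=0, W=2, Z=0) weight 1/108
  (Y=0, X=0, W=2, Z=1) weight 1/27
  (Y=0, X=0, W=2, Z=2) weight 1/108
  (Y=0, X=0, W=2, Z=3) weight 1/36
  (Y=1, X=0, W=1, Z=0) weight 2/243
  (Y=2, X=1, W=1, Z=0) weight 1/486
  … 30 more
Group by Y:
  weight(Y=0) = 1/4
  weight(Y=1) = 8/27
  weight(Y=2) = 1/27
Total weight = 1/4 + 8/27 + 1/27 = 7/12
P(Y=0 | obs) = 1/4 / 7/12 = 3/7
P(Y=1 | obs) = 8/27 / 7/12 = 32/63
P(Y=2 | obs) = 1/27 / 7/12 = 4/63

P(Y=0) = 3/7, P(Y=1) = 32/63, P(Y=2) = 4/63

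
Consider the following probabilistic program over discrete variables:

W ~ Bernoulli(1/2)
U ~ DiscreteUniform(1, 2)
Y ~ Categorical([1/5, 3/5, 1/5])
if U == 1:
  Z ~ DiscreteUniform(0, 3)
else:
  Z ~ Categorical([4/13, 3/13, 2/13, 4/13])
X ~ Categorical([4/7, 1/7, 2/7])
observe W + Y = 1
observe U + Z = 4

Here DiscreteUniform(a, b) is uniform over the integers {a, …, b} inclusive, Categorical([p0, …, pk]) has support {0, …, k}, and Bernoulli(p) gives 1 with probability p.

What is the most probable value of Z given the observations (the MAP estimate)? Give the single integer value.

Enumerate traces; 12 have nonzero weight after conditioning:
  (W=0, U=1, Y=1, Z=3, X=0) weight 3/140
  (W=0, U=1, Y=1, Z=3, X=1) weight 3/560
  (W=0, U=1, Y=1, Z=3, X=2) weight 3/280
  (W=0, U=2, Y=1, Z=2, X=0) weight 6/455
  (W=0, U=2, Y=1, Z=2, X=1) weight 3/910
  (W=0, U=2, Y=1, Z=2, X=2) weight 3/455
  (W=1, U=1, Y=0, Z=3, X=0) weight 1/140
  (W=1, U=1, Y=0, Z=3, X=1) weight 1/560
  … 4 more
Group by Z:
  weight(Z=2) = 2/65
  weight(Z=3) = 1/20
Total weight = 2/65 + 1/20 = 21/260
P(Z=2 | obs) = 2/65 / 21/260 = 8/21
P(Z=3 | obs) = 1/20 / 21/260 = 13/21
argmax = 3

argmax_v P(Z = v | obs) = 3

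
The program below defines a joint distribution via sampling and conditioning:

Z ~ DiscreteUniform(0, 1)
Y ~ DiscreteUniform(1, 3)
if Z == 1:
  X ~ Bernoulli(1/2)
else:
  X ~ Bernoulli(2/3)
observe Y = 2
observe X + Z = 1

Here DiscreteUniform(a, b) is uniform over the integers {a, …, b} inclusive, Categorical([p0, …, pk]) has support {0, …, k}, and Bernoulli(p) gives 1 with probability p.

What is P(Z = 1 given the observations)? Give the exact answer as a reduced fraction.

Enumerate traces; 2 have nonzero weight after conditioning:
  (Z=0, Y=2, X=1) weight 1/9
  (Z=1, Y=2, X=0) weight 1/12
Group by Z:
  weight(Z=0) = 1/9
  weight(Z=1) = 1/12
Total weight = 1/9 + 1/12 = 7/36
P(Z=0 | obs) = 1/9 / 7/36 = 4/7
P(Z=1 | obs) = 1/12 / 7/36 = 3/7

P(Z = 1 | obs) = 3/7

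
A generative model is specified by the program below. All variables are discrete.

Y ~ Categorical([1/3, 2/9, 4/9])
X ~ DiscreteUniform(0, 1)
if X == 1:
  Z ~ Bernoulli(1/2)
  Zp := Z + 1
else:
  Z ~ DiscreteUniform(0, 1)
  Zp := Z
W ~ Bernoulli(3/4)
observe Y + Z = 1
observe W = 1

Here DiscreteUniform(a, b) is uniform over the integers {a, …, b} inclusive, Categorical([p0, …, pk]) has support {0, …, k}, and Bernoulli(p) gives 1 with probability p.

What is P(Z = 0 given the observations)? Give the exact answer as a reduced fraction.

Enumerate traces; 4 have nonzero weight after conditioning:
  (Y=0, X=0, Z=1, W=1) weight 1/16
  (Y=0, X=1, Z=1, W=1) weight 1/16
  (Y=1, X=0, Z=0, W=1) weight 1/24
  (Y=1, X=1, Z=0, W=1) weight 1/24
Group by Z:
  weight(Z=0) = 1/12
  weight(Z=1) = 1/8
Total weight = 1/12 + 1/8 = 5/24
P(Z=0 | obs) = 1/12 / 5/24 = 2/5
P(Z=1 | obs) = 1/8 / 5/24 = 3/5

P(Z = 0 | obs) = 2/5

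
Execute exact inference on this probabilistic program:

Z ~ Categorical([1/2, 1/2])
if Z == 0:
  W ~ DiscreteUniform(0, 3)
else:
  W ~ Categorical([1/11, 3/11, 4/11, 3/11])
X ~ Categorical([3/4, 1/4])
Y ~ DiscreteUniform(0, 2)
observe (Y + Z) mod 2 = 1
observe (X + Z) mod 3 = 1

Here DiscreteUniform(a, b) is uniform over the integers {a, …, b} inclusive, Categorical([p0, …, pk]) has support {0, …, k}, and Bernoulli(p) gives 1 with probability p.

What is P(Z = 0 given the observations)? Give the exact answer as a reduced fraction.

Enumerate traces; 12 have nonzero weight after conditioning:
  (Z=0, W=0, X=1, Y=1) weight 1/96
  (Z=0, W=1, X=1, Y=1) weight 1/96
  (Z=0, W=2, X=1, Y=1) weight 1/96
  (Z=0, W=3, X=1, Y=1) weight 1/96
  (Z=1, W=0, X=0, Y=0) weight 1/88
  (Z=1, W=0, X=0, Y=2) weight 1/88
  (Z=1, W=1, X=0, Y=0) weight 3/88
  (Z=1, W=1, X=0, Y=2) weight 3/88
  … 4 more
Group by Z:
  weight(Z=0) = 1/24
  weight(Z=1) = 1/4
Total weight = 1/24 + 1/4 = 7/24
P(Z=0 | obs) = 1/24 / 7/24 = 1/7
P(Z=1 | obs) = 1/4 / 7/24 = 6/7

P(Z = 0 | obs) = 1/7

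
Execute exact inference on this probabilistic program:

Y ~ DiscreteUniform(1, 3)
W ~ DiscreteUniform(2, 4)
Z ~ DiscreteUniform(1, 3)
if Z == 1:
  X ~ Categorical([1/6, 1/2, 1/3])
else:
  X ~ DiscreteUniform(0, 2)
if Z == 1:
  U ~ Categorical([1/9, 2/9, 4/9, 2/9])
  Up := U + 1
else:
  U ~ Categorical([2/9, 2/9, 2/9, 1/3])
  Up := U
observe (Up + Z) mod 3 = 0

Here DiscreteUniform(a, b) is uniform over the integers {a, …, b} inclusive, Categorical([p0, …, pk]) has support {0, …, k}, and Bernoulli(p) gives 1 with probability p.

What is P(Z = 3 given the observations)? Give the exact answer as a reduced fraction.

Enumerate traces; 108 have nonzero weight after conditioning:
  (Y=1, W=2, Z=1, X=0, U=1) weight 1/729
  (Y=1, W=2, Z=1, X=1, U=1) weight 1/243
  (Y=1, W=2, Z=1, X=2, U=1) weight 2/729
  (Y=1, W=2, Z=2, X=0, U=1) weight 2/729
  (Y=1, W=2, Z=2, X=1, U=1) weight 2/729
  (Y=1, W=2, Z=2, X=2, U=1) weight 2/729
  (Y=1, W=2, Z=3, X=0, U=0) weight 2/729
  (Y=1, W=2, Z=3, X=0, U=3) weight 1/243
  … 100 more
Group by Z:
  weight(Z=1) = 2/27
  weight(Z=2) = 2/27
  weight(Z=3) = 5/27
Total weight = 2/27 + 2/27 + 5/27 = 1/3
P(Z=1 | obs) = 2/27 / 1/3 = 2/9
P(Z=2 | obs) = 2/27 / 1/3 = 2/9
P(Z=3 | obs) = 5/27 / 1/3 = 5/9

P(Z = 3 | obs) = 5/9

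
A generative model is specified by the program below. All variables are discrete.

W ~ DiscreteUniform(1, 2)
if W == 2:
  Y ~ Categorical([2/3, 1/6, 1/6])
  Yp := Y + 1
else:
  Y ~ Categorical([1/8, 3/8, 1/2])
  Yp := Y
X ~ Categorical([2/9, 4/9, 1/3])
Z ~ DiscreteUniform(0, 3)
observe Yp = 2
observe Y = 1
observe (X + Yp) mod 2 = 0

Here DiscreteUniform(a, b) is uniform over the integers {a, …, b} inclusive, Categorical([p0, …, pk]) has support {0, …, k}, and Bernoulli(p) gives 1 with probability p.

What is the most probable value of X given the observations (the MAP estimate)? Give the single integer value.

argmax_v P(X = v | obs) = 2

Enumerate traces; 8 have nonzero weight after conditioning:
  (W=2, Y=1, X=0, Z=0) weight 1/216
  (W=2, Y=1, X=0, Z=1) weight 1/216
  (W=2, Y=1, X=0, Z=2) weight 1/216
  (W=2, Y=1, X=0, Z=3) weight 1/216
  (W=2, Y=1, X=2, Z=0) weight 1/144
  (W=2, Y=1, X=2, Z=1) weight 1/144
  (W=2, Y=1, X=2, Z=2) weight 1/144
  (W=2, Y=1, X=2, Z=3) weight 1/144
Group by X:
  weight(X=0) = 1/54
  weight(X=2) = 1/36
Total weight = 1/54 + 1/36 = 5/108
P(X=0 | obs) = 1/54 / 5/108 = 2/5
P(X=2 | obs) = 1/36 / 5/108 = 3/5
argmax = 2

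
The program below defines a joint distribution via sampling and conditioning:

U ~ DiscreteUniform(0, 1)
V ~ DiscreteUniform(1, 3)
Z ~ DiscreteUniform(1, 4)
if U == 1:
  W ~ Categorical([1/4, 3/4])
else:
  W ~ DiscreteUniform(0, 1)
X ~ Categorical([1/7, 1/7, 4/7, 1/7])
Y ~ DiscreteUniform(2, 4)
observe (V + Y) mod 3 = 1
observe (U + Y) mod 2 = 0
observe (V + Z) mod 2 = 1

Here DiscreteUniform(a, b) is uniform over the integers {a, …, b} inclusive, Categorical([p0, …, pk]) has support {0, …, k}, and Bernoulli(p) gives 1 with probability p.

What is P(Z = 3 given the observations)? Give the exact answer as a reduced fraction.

Enumerate traces; 48 have nonzero weight after conditioning:
  (U=0, V=2, Z=1, W=0, X=0, Y=2) weight 1/1008
  (U=0, V=2, Z=1, W=0, X=1, Y=2) weight 1/1008
  (U=0, V=2, Z=1, W=0, X=2, Y=2) weight 1/252
  (U=0, V=2, Z=1, W=0, X=3, Y=2) weight 1/1008
  (U=0, V=2, Z=1, W=1, X=0, Y=2) weight 1/1008
  (U=0, V=2, Z=1, W=1, X=1, Y=2) weight 1/1008
  (U=0, V=2, Z=1, W=1, X=2, Y=2) weight 1/252
  (U=0, V=2, Z=1, W=1, X=3, Y=2) weight 1/1008
  (U=0, V=2, Z=3, W=0, X=0, Y=2) weight 1/1008
  (U=0, V=3, Z=2, W=0, X=0, Y=4) weight 1/1008
  … 38 more
Group by Z:
  weight(Z=1) = 1/72
  weight(Z=2) = 1/36
  weight(Z=3) = 1/72
  weight(Z=4) = 1/36
Total weight = 1/72 + 1/36 + 1/72 + 1/36 = 1/12
P(Z=1 | obs) = 1/72 / 1/12 = 1/6
P(Z=2 | obs) = 1/36 / 1/12 = 1/3
P(Z=3 | obs) = 1/72 / 1/12 = 1/6
P(Z=4 | obs) = 1/36 / 1/12 = 1/3

P(Z = 3 | obs) = 1/6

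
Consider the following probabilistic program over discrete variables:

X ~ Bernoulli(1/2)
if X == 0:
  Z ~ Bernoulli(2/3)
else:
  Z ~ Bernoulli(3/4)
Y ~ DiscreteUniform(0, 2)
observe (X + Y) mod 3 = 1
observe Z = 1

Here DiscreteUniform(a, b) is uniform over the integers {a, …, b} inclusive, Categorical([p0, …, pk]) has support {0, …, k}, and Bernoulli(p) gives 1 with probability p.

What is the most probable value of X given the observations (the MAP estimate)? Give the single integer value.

argmax_v P(X = v | obs) = 1

Enumerate traces; 2 have nonzero weight after conditioning:
  (X=0, Z=1, Y=1) weight 1/9
  (X=1, Z=1, Y=0) weight 1/8
Group by X:
  weight(X=0) = 1/9
  weight(X=1) = 1/8
Total weight = 1/9 + 1/8 = 17/72
P(X=0 | obs) = 1/9 / 17/72 = 8/17
P(X=1 | obs) = 1/8 / 17/72 = 9/17
argmax = 1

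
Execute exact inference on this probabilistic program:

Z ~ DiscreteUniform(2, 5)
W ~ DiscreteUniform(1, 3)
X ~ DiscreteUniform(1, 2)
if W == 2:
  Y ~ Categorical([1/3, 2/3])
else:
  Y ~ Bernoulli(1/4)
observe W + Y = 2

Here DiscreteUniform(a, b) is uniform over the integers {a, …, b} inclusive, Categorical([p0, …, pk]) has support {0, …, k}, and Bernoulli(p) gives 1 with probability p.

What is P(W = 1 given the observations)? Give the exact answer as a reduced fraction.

Enumerate traces; 16 have nonzero weight after conditioning:
  (Z=2, W=1, X=1, Y=1) weight 1/96
  (Z=2, W=1, X=2, Y=1) weight 1/96
  (Z=2, W=2, X=1, Y=0) weight 1/72
  (Z=2, W=2, X=2, Y=0) weight 1/72
  (Z=3, W=1, X=1, Y=1) weight 1/96
  (Z=3, W=1, X=2, Y=1) weight 1/96
  (Z=3, W=2, X=1, Y=0) weight 1/72
  (Z=3, W=2, X=2, Y=0) weight 1/72
  … 8 more
Group by W:
  weight(W=1) = 1/12
  weight(W=2) = 1/9
Total weight = 1/12 + 1/9 = 7/36
P(W=1 | obs) = 1/12 / 7/36 = 3/7
P(W=2 | obs) = 1/9 / 7/36 = 4/7

P(W = 1 | obs) = 3/7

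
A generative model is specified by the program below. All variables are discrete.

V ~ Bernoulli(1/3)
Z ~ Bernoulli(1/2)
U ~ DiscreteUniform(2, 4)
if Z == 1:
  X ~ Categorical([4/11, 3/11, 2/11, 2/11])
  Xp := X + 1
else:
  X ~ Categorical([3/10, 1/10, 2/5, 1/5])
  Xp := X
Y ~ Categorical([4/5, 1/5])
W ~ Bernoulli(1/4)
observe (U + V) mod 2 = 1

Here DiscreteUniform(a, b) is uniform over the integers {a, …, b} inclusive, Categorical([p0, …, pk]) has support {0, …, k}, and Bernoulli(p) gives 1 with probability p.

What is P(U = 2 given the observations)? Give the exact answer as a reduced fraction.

P(U = 2 | obs) = 1/4

Enumerate traces; 96 have nonzero weight after conditioning:
  (V=0, Z=0, U=3, X=0, Y=0, W=0) weight 1/50
  (V=0, Z=0, U=3, X=0, Y=0, W=1) weight 1/150
  (V=0, Z=0, U=3, X=0, Y=1, W=0) weight 1/200
  (V=0, Z=0, U=3, X=0, Y=1, W=1) weight 1/600
  (V=0, Z=0, U=3, X=1, Y=0, W=0) weight 1/150
  (V=0, Z=0, U=3, X=1, Y=0, W=1) weight 1/450
  (V=0, Z=0, U=3, X=1, Y=1, W=0) weight 1/600
  (V=0, Z=0, U=3, X=1, Y=1, W=1) weight 1/1800
  (V=1, Z=0, U=2, X=0, Y=0, W=0) weight 1/100
  (V=1, Z=0, U=4, X=0, Y=0, W=0) weight 1/100
  … 86 more
Group by U:
  weight(U=2) = 1/9
  weight(U=3) = 2/9
  weight(U=4) = 1/9
Total weight = 1/9 + 2/9 + 1/9 = 4/9
P(U=2 | obs) = 1/9 / 4/9 = 1/4
P(U=3 | obs) = 2/9 / 4/9 = 1/2
P(U=4 | obs) = 1/9 / 4/9 = 1/4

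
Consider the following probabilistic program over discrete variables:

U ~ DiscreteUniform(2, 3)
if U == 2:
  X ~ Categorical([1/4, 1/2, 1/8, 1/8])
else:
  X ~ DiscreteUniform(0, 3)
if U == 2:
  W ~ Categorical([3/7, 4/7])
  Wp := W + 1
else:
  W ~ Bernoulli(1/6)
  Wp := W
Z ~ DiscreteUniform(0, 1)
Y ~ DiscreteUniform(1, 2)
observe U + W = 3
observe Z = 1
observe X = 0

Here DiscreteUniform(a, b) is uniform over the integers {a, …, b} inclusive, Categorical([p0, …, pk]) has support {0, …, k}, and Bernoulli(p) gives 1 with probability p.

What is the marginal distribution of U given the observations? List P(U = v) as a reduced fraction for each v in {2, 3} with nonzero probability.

Enumerate traces; 4 have nonzero weight after conditioning:
  (U=2, X=0, W=1, Z=1, Y=1) weight 1/56
  (U=2, X=0, W=1, Z=1, Y=2) weight 1/56
  (U=3, X=0, W=0, Z=1, Y=1) weight 5/192
  (U=3, X=0, W=0, Z=1, Y=2) weight 5/192
Group by U:
  weight(U=2) = 1/28
  weight(U=3) = 5/96
Total weight = 1/28 + 5/96 = 59/672
P(U=2 | obs) = 1/28 / 59/672 = 24/59
P(U=3 | obs) = 5/96 / 59/672 = 35/59

P(U=2) = 24/59, P(U=3) = 35/59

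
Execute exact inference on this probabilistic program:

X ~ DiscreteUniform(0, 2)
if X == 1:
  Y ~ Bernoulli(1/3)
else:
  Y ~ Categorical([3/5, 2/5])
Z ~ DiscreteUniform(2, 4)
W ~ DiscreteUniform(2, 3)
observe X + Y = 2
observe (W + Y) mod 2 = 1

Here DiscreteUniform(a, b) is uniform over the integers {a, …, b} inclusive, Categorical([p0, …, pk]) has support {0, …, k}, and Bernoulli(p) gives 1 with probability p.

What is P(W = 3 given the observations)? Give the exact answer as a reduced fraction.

Enumerate traces; 6 have nonzero weight after conditioning:
  (X=1, Y=1, Z=2, W=2) weight 1/54
  (X=1, Y=1, Z=3, W=2) weight 1/54
  (X=1, Y=1, Z=4, W=2) weight 1/54
  (X=2, Y=0, Z=2, W=3) weight 1/30
  (X=2, Y=0, Z=3, W=3) weight 1/30
  (X=2, Y=0, Z=4, W=3) weight 1/30
Group by W:
  weight(W=2) = 1/18
  weight(W=3) = 1/10
Total weight = 1/18 + 1/10 = 7/45
P(W=2 | obs) = 1/18 / 7/45 = 5/14
P(W=3 | obs) = 1/10 / 7/45 = 9/14

P(W = 3 | obs) = 9/14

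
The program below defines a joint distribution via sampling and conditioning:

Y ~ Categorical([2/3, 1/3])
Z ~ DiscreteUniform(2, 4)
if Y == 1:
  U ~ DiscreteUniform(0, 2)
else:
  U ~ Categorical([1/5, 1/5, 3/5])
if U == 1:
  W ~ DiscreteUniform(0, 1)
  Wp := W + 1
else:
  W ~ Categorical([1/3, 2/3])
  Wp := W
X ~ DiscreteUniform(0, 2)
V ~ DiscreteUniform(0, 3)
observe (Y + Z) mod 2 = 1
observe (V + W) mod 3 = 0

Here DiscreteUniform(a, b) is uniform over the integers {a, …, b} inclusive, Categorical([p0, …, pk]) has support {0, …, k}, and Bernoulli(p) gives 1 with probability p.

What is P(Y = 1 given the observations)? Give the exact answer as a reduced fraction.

P(Y = 1 | obs) = 125/248

Enumerate traces; 81 have nonzero weight after conditioning:
  (Y=0, Z=3, U=0, W=0, X=0, V=0) weight 1/810
  (Y=0, Z=3, U=0, W=0, X=0, V=3) weight 1/810
  (Y=0, Z=3, U=0, W=0, X=1, V=0) weight 1/810
  (Y=0, Z=3, U=0, W=0, X=1, V=3) weight 1/810
  (Y=0, Z=3, U=0, W=0, X=2, V=0) weight 1/810
  (Y=0, Z=3, U=0, W=0, X=2, V=3) weight 1/810
  (Y=0, Z=3, U=0, W=1, X=0, V=2) weight 1/405
  (Y=0, Z=3, U=0, W=1, X=1, V=2) weight 1/405
  (Y=1, Z=2, U=0, W=0, X=0, V=0) weight 1/972
  … 72 more
Group by Y:
  weight(Y=0) = 41/540
  weight(Y=1) = 25/324
Total weight = 41/540 + 25/324 = 62/405
P(Y=0 | obs) = 41/540 / 62/405 = 123/248
P(Y=1 | obs) = 25/324 / 62/405 = 125/248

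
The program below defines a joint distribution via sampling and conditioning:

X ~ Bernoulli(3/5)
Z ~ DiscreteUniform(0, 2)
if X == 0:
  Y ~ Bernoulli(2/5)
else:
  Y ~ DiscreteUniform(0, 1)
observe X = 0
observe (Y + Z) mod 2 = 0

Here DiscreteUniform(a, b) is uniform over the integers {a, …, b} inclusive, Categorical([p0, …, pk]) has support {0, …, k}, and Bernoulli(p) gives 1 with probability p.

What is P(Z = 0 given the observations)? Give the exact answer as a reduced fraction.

Enumerate traces; 3 have nonzero weight after conditioning:
  (X=0, Z=0, Y=0) weight 2/25
  (X=0, Z=1, Y=1) weight 4/75
  (X=0, Z=2, Y=0) weight 2/25
Group by Z:
  weight(Z=0) = 2/25
  weight(Z=1) = 4/75
  weight(Z=2) = 2/25
Total weight = 2/25 + 4/75 + 2/25 = 16/75
P(Z=0 | obs) = 2/25 / 16/75 = 3/8
P(Z=1 | obs) = 4/75 / 16/75 = 1/4
P(Z=2 | obs) = 2/25 / 16/75 = 3/8

P(Z = 0 | obs) = 3/8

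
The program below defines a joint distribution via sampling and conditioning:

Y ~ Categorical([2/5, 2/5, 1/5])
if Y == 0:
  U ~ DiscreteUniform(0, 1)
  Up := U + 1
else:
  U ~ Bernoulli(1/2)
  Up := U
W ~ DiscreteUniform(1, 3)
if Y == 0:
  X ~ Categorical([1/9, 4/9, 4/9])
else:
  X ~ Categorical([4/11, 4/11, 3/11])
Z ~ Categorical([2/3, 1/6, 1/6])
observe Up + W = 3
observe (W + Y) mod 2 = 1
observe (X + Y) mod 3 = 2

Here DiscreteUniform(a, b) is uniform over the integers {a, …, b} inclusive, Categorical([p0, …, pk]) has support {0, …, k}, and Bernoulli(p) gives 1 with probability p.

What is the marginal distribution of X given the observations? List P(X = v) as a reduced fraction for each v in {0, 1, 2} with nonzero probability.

P(X=0) = 9/49, P(X=1) = 18/49, P(X=2) = 22/49

Enumerate traces; 9 have nonzero weight after conditioning:
  (Y=0, U=1, W=1, X=2, Z=0) weight 8/405
  (Y=0, U=1, W=1, X=2, Z=1) weight 2/405
  (Y=0, U=1, W=1, X=2, Z=2) weight 2/405
  (Y=1, U=1, W=2, X=1, Z=0) weight 8/495
  (Y=1, U=1, W=2, X=1, Z=1) weight 2/495
  (Y=1, U=1, W=2, X=1, Z=2) weight 2/495
  (Y=2, U=0, W=3, X=0, Z=0) weight 4/495
  (Y=2, U=0, W=3, X=0, Z=1) weight 1/495
  … 1 more
Group by X:
  weight(X=0) = 2/165
  weight(X=1) = 4/165
  weight(X=2) = 4/135
Total weight = 2/165 + 4/165 + 4/135 = 98/1485
P(X=0 | obs) = 2/165 / 98/1485 = 9/49
P(X=1 | obs) = 4/165 / 98/1485 = 18/49
P(X=2 | obs) = 4/135 / 98/1485 = 22/49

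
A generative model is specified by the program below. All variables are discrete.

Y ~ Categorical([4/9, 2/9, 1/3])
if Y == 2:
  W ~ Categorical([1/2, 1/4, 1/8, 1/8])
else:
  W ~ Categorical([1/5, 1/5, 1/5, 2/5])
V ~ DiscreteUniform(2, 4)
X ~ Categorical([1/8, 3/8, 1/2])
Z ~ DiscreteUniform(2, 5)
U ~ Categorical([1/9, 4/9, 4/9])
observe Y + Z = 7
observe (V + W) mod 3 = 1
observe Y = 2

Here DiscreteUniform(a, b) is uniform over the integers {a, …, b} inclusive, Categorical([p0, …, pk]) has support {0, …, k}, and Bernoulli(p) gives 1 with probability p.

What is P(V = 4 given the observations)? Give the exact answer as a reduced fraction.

P(V = 4 | obs) = 5/8

Enumerate traces; 36 have nonzero weight after conditioning:
  (Y=2, W=0, V=4, X=0, Z=5, U=0) weight 1/5184
  (Y=2, W=0, V=4, X=0, Z=5, U=1) weight 1/1296
  (Y=2, W=0, V=4, X=0, Z=5, U=2) weight 1/1296
  (Y=2, W=0, V=4, X=1, Z=5, U=0) weight 1/1728
  (Y=2, W=0, V=4, X=1, Z=5, U=1) weight 1/432
  (Y=2, W=0, V=4, X=1, Z=5, U=2) weight 1/432
  (Y=2, W=0, V=4, X=2, Z=5, U=0) weight 1/1296
  (Y=2, W=0, V=4, X=2, Z=5, U=1) weight 1/324
  (Y=2, W=1, V=3, X=0, Z=5, U=0) weight 1/10368
  (Y=2, W=2, V=2, X=0, Z=5, U=0) weight 1/20736
  … 26 more
Group by V:
  weight(V=2) = 1/288
  weight(V=3) = 1/144
  weight(V=4) = 5/288
Total weight = 1/288 + 1/144 + 5/288 = 1/36
P(V=2 | obs) = 1/288 / 1/36 = 1/8
P(V=3 | obs) = 1/144 / 1/36 = 1/4
P(V=4 | obs) = 5/288 / 1/36 = 5/8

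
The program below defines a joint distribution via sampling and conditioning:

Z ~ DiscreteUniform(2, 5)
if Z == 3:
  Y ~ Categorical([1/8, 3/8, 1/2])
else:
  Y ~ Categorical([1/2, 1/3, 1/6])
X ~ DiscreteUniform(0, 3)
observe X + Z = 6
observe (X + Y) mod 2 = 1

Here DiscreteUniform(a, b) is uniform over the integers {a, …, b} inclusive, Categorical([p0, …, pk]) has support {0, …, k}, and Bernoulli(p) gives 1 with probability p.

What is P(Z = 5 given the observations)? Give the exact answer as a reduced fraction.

Enumerate traces; 5 have nonzero weight after conditioning:
  (Z=3, Y=0, X=3) weight 1/128
  (Z=3, Y=2, X=3) weight 1/32
  (Z=4, Y=1, X=2) weight 1/48
  (Z=5, Y=0, X=1) weight 1/32
  (Z=5, Y=2, X=1) weight 1/96
Group by Z:
  weight(Z=3) = 5/128
  weight(Z=4) = 1/48
  weight(Z=5) = 1/24
Total weight = 5/128 + 1/48 + 1/24 = 13/128
P(Z=3 | obs) = 5/128 / 13/128 = 5/13
P(Z=4 | obs) = 1/48 / 13/128 = 8/39
P(Z=5 | obs) = 1/24 / 13/128 = 16/39

P(Z = 5 | obs) = 16/39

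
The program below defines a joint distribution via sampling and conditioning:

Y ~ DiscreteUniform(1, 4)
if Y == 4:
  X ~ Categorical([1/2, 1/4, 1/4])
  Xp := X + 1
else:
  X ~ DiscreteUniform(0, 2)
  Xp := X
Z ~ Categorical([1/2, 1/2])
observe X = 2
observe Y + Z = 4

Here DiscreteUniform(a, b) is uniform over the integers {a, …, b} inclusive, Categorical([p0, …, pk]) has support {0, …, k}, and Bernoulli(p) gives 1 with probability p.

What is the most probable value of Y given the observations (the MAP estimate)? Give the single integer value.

Enumerate traces; 2 have nonzero weight after conditioning:
  (Y=3, X=2, Z=1) weight 1/24
  (Y=4, X=2, Z=0) weight 1/32
Group by Y:
  weight(Y=3) = 1/24
  weight(Y=4) = 1/32
Total weight = 1/24 + 1/32 = 7/96
P(Y=3 | obs) = 1/24 / 7/96 = 4/7
P(Y=4 | obs) = 1/32 / 7/96 = 3/7
argmax = 3

argmax_v P(Y = v | obs) = 3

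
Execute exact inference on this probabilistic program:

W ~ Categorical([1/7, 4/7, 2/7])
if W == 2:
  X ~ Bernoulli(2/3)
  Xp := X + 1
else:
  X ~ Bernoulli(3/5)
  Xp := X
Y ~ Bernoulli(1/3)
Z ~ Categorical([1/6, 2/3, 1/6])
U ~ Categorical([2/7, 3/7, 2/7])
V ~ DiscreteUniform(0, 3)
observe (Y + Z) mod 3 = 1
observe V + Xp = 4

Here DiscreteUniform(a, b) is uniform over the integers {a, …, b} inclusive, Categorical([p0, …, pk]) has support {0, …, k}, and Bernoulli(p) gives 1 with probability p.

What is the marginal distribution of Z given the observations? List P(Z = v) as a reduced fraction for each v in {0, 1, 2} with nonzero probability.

Enumerate traces; 24 have nonzero weight after conditioning:
  (W=0, X=1, Y=0, Z=1, U=0, V=3) weight 2/735
  (W=0, X=1, Y=0, Z=1, U=1, V=3) weight 1/245
  (W=0, X=1, Y=0, Z=1, U=2, V=3) weight 2/735
  (W=0, X=1, Y=1, Z=0, U=0, V=3) weight 1/2940
  (W=0, X=1, Y=1, Z=0, U=1, V=3) weight 1/1960
  (W=0, X=1, Y=1, Z=0, U=2, V=3) weight 1/2940
  (W=1, X=1, Y=0, Z=1, U=0, V=3) weight 8/735
  (W=1, X=1, Y=0, Z=1, U=1, V=3) weight 4/245
  … 16 more
Group by Z:
  weight(Z=0) = 5/504
  weight(Z=1) = 5/63
Total weight = 5/504 + 5/63 = 5/56
P(Z=0 | obs) = 5/504 / 5/56 = 1/9
P(Z=1 | obs) = 5/63 / 5/56 = 8/9

P(Z=0) = 1/9, P(Z=1) = 8/9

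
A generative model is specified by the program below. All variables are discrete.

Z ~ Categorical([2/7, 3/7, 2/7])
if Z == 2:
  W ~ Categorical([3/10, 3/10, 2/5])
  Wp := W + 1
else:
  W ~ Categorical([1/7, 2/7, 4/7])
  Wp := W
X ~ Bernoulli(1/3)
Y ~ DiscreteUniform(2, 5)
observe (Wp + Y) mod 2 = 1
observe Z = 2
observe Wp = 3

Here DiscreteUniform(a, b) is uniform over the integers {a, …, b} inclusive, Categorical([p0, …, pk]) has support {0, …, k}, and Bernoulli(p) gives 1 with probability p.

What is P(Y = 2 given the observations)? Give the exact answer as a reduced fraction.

P(Y = 2 | obs) = 1/2

Enumerate traces; 4 have nonzero weight after conditioning:
  (Z=2, W=2, X=0, Y=2) weight 2/105
  (Z=2, W=2, X=0, Y=4) weight 2/105
  (Z=2, W=2, X=1, Y=2) weight 1/105
  (Z=2, W=2, X=1, Y=4) weight 1/105
Group by Y:
  weight(Y=2) = 1/35
  weight(Y=4) = 1/35
Total weight = 1/35 + 1/35 = 2/35
P(Y=2 | obs) = 1/35 / 2/35 = 1/2
P(Y=4 | obs) = 1/35 / 2/35 = 1/2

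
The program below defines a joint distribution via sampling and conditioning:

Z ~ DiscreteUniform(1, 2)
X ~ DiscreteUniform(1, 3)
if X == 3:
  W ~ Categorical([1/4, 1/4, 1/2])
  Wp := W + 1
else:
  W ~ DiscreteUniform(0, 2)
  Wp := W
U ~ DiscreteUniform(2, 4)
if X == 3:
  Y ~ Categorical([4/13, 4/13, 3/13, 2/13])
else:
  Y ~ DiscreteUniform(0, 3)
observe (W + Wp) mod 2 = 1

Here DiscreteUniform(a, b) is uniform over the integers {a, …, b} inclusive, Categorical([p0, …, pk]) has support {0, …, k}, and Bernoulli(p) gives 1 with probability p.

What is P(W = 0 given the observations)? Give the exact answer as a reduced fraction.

P(W = 0 | obs) = 1/4

Enumerate traces; 72 have nonzero weight after conditioning:
  (Z=1, X=3, W=0, U=2, Y=0) weight 1/234
  (Z=1, X=3, W=0, U=2, Y=1) weight 1/234
  (Z=1, X=3, W=0, U=2, Y=2) weight 1/312
  (Z=1, X=3, W=0, U=2, Y=3) weight 1/468
  (Z=1, X=3, W=0, U=3, Y=0) weight 1/234
  (Z=1, X=3, W=0, U=3, Y=1) weight 1/234
  (Z=1, X=3, W=0, U=3, Y=2) weight 1/312
  (Z=1, X=3, W=0, U=3, Y=3) weight 1/468
  (Z=1, X=3, W=1, U=2, Y=0) weight 1/234
  (Z=1, X=3, W=2, U=2, Y=0) weight 1/117
  … 62 more
Group by W:
  weight(W=0) = 1/12
  weight(W=1) = 1/12
  weight(W=2) = 1/6
Total weight = 1/12 + 1/12 + 1/6 = 1/3
P(W=0 | obs) = 1/12 / 1/3 = 1/4
P(W=1 | obs) = 1/12 / 1/3 = 1/4
P(W=2 | obs) = 1/6 / 1/3 = 1/2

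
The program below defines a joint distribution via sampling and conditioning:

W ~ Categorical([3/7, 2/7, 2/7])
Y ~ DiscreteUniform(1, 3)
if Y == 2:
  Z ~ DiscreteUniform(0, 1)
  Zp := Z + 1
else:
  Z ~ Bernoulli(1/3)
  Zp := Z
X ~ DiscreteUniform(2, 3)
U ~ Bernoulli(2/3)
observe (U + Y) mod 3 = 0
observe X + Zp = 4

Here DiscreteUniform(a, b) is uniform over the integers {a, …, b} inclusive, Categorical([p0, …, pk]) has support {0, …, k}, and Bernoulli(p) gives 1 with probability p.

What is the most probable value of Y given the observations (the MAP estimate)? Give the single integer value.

Enumerate traces; 9 have nonzero weight after conditioning:
  (W=0, Y=2, Z=0, X=3, U=1) weight 1/42
  (W=0, Y=2, Z=1, X=2, U=1) weight 1/42
  (W=0, Y=3, Z=1, X=3, U=0) weight 1/126
  (W=1, Y=2, Z=0, X=3, U=1) weight 1/63
  (W=1, Y=2, Z=1, X=2, U=1) weight 1/63
  (W=1, Y=3, Z=1, X=3, U=0) weight 1/189
  (W=2, Y=2, Z=0, X=3, U=1) weight 1/63
  (W=2, Y=2, Z=1, X=2, U=1) weight 1/63
  … 1 more
Group by Y:
  weight(Y=2) = 1/9
  weight(Y=3) = 1/54
Total weight = 1/9 + 1/54 = 7/54
P(Y=2 | obs) = 1/9 / 7/54 = 6/7
P(Y=3 | obs) = 1/54 / 7/54 = 1/7
argmax = 2

argmax_v P(Y = v | obs) = 2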